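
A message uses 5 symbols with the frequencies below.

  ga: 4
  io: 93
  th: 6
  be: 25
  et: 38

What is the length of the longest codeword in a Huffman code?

Merge the two lowest-weight nodes at each step:
merge ga(4) and th(6): 10
merge 10 and be(25): 35
merge 35 and et(38): 73
merge 73 and io(93): 166
The first pair merged (ga, th) ends up deepest, at depth 4.

4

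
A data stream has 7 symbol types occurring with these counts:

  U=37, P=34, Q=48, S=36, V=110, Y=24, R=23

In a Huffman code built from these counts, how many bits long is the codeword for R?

4

Huffman merges, smallest pair first:
merge R(23) and Y(24): 47
merge P(34) and S(36): 70
merge U(37) and 47: 84
merge Q(48) and 70: 118
merge 84 and V(110): 194
merge 118 and 194: 312
R sits 4 levels below the root, so its codeword is 4 bits.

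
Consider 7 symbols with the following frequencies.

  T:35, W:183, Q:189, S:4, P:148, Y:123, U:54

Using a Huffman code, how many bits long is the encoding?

1820

Merge the two smallest weights repeatedly:
merge S(4) and T(35): 39
merge 39 and U(54): 93
merge 93 and Y(123): 216
merge P(148) and W(183): 331
merge Q(189) and 216: 405
merge 331 and 405: 736
Each symbol's bit-cost is frequency × depth; summing gives 1820 bits (equivalently 39 + 93 + 216 + 331 + 405 + 736).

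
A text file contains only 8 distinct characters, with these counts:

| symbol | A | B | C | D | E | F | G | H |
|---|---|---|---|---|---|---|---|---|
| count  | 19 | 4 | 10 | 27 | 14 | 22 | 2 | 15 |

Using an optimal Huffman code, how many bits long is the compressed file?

Merge the two smallest weights repeatedly:
merge G(2) and B(4): 6
merge 6 and C(10): 16
merge E(14) and H(15): 29
merge 16 and A(19): 35
merge F(22) and D(27): 49
merge 29 and 35: 64
merge 49 and 64: 113
Total encoded bits = sum of merged weights = 6 + 16 + 29 + 35 + 49 + 64 + 113 = 312.

312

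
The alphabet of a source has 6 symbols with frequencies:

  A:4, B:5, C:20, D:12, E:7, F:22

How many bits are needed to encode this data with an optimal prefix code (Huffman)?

Merge the two smallest weights repeatedly:
A(4) + B(5) → 9
E(7) + 9 → 16
D(12) + 16 → 28
C(20) + F(22) → 42
28 + 42 → 70
Each symbol's bit-cost is frequency × depth; summing gives 165 bits (equivalently 9 + 16 + 28 + 42 + 70).

165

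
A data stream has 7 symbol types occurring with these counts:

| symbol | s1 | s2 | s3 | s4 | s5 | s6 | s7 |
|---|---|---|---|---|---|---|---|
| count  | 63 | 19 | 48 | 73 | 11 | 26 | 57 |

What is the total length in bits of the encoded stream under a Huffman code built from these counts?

Merge the two smallest weights repeatedly:
combine s5(11), s2(19) → 30
combine s6(26), 30 → 56
combine s3(48), 56 → 104
combine s7(57), s1(63) → 120
combine s4(73), 104 → 177
combine 120, 177 → 297
Total encoded bits = sum of merged weights = 30 + 56 + 104 + 120 + 177 + 297 = 784.

784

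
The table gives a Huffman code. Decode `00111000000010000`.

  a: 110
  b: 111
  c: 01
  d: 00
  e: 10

Read left to right; each codeword is recognised as soon as it completes (prefix code):
  00→d | 111→b | 00→d | 00→d | 00→d | 01→c | 00→d | 00→d
Decoded message: dbdddcdd

dbdddcdd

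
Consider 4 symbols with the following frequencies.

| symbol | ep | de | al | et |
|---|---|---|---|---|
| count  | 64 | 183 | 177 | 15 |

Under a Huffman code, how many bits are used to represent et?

3

Repeatedly merge the two smallest:
merge et(15) and ep(64): 79
merge 79 and al(177): 256
merge de(183) and 256: 439
et's leaf is at depth 3, giving a 3-bit codeword.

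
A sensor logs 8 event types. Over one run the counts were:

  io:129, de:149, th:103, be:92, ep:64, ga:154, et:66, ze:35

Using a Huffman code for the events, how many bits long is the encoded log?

Greedily combine the two least-frequent nodes:
combine ze(35), ep(64) → 99
combine et(66), be(92) → 158
combine 99, th(103) → 202
combine io(129), de(149) → 278
combine ga(154), 158 → 312
combine 202, 278 → 480
combine 312, 480 → 792
Each symbol's bit-cost is frequency × depth; summing gives 2321 bits (equivalently 99 + 158 + 202 + 278 + 312 + 480 + 792).

2321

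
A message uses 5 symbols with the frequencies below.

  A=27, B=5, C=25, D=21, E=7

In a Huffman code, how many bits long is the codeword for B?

Huffman merges, smallest pair first:
combine B(5), E(7) → 12
combine 12, D(21) → 33
combine C(25), A(27) → 52
combine 33, 52 → 85
B's leaf is at depth 3, giving a 3-bit codeword.

3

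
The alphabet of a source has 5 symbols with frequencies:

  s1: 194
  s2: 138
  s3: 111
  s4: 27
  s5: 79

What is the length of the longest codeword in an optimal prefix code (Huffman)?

3

Merge the two lowest-weight nodes at each step:
combine s4(27), s5(79) → 106
combine 106, s3(111) → 217
combine s2(138), s1(194) → 332
combine 217, 332 → 549
The first pair merged (s4, s5) ends up deepest, at depth 3.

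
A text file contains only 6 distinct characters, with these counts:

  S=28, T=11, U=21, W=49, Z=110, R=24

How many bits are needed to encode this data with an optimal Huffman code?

541

Merge the two smallest weights repeatedly:
merge T(11) and U(21): 32
merge R(24) and S(28): 52
merge 32 and W(49): 81
merge 52 and 81: 133
merge Z(110) and 133: 243
Each symbol's bit-cost is frequency × depth; summing gives 541 bits (equivalently 32 + 52 + 81 + 133 + 243).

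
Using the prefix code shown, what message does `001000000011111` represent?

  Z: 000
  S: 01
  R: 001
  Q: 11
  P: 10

Read left to right; each codeword is recognised as soon as it completes (prefix code):
  001→R | 000→Z | 000→Z | 01→S | 11→Q | 11→Q
Decoded message: RZZSQQ

RZZSQQ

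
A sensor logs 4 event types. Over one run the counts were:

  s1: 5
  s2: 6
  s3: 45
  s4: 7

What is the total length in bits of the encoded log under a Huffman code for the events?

Greedily combine the two least-frequent nodes:
s1(5) + s2(6) → 11
s4(7) + 11 → 18
18 + s3(45) → 63
Each symbol's bit-cost is frequency × depth; summing gives 92 bits (equivalently 11 + 18 + 63).

92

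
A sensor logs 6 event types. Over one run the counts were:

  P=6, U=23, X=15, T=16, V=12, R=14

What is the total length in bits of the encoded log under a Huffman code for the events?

Greedily combine the two least-frequent nodes:
P(6) + V(12) → 18
R(14) + X(15) → 29
T(16) + 18 → 34
U(23) + 29 → 52
34 + 52 → 86
The encoded length is the sum of every internal node's weight: 18 + 29 + 34 + 52 + 86 = 219 bits.

219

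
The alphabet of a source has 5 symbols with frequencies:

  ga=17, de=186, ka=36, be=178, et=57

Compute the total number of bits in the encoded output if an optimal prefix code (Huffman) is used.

925

Merge the two smallest weights repeatedly:
combine ga(17), ka(36) → 53
combine 53, et(57) → 110
combine 110, be(178) → 288
combine de(186), 288 → 474
The encoded length is the sum of every internal node's weight: 53 + 110 + 288 + 474 = 925 bits.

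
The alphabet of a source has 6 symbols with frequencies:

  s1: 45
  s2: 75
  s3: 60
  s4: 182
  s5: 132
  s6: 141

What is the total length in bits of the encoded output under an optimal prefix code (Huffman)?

Greedily combine the two least-frequent nodes:
combine s1(45), s3(60) → 105
combine s2(75), 105 → 180
combine s5(132), s6(141) → 273
combine 180, s4(182) → 362
combine 273, 362 → 635
Total encoded bits = sum of merged weights = 105 + 180 + 273 + 362 + 635 = 1555.

1555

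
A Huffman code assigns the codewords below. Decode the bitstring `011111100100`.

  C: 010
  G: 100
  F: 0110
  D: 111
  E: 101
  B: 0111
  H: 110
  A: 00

Read left to right; each codeword is recognised as soon as it completes (prefix code):
  0111→B | 111→D | 00→A | 100→G
Decoded message: BDAG

BDAG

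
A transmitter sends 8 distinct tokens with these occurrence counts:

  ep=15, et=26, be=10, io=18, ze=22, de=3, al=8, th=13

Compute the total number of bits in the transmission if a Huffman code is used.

329

Merge the two smallest weights repeatedly:
de(3) + al(8) → 11
be(10) + 11 → 21
th(13) + ep(15) → 28
io(18) + 21 → 39
ze(22) + et(26) → 48
28 + 39 → 67
48 + 67 → 115
Each symbol's bit-cost is frequency × depth; summing gives 329 bits (equivalently 11 + 21 + 28 + 39 + 48 + 67 + 115).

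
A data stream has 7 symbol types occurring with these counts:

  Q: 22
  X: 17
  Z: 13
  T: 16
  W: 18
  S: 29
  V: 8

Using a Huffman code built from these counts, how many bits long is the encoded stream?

339

Build the Huffman tree bottom-up:
merge V(8) and Z(13): 21
merge T(16) and X(17): 33
merge W(18) and 21: 39
merge Q(22) and S(29): 51
merge 33 and 39: 72
merge 51 and 72: 123
Each symbol's bit-cost is frequency × depth; summing gives 339 bits (equivalently 21 + 33 + 39 + 51 + 72 + 123).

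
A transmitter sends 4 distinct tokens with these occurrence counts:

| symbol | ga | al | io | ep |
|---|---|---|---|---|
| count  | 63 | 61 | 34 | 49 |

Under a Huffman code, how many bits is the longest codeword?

Merge the two lowest-weight nodes at each step:
merge io(34) and ep(49): 83
merge al(61) and ga(63): 124
merge 83 and 124: 207
The rarest symbols sit at the bottom; the longest codeword is 2 bits.

2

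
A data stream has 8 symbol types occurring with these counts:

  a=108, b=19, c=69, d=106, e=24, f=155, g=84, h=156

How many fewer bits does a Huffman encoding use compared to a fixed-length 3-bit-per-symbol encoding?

156

Fixed-length: 3 bits × 721 symbols = 2163 bits.
Huffman merges:
merge b(19) and e(24): 43
merge 43 and c(69): 112
merge g(84) and d(106): 190
merge a(108) and 112: 220
merge f(155) and h(156): 311
merge 190 and 220: 410
merge 311 and 410: 721
Huffman total = 43 + 112 + 190 + 220 + 311 + 410 + 721 = 2007 bits.
Saving = 2163 − 2007 = 156 bits.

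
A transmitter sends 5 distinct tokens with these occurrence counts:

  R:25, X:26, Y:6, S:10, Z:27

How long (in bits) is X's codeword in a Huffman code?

Repeatedly merge the two smallest:
combine Y(6), S(10) → 16
combine 16, R(25) → 41
combine X(26), Z(27) → 53
combine 41, 53 → 94
X sits 2 levels below the root, so its codeword is 2 bits.

2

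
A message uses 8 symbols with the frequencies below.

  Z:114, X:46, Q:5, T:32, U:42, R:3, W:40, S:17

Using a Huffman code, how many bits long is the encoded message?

759

Merge the two smallest weights repeatedly:
merge R(3) and Q(5): 8
merge 8 and S(17): 25
merge 25 and T(32): 57
merge W(40) and U(42): 82
merge X(46) and 57: 103
merge 82 and 103: 185
merge Z(114) and 185: 299
The encoded length is the sum of every internal node's weight: 8 + 25 + 57 + 82 + 103 + 185 + 299 = 759 bits.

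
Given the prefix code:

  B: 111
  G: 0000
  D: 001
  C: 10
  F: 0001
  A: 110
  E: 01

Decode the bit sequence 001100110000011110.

Read left to right; each codeword is recognised as soon as it completes (prefix code):
  001→D | 10→C | 01→E | 10→C | 0000→G | 111→B | 10→C
Decoded message: DCECGBC

DCECGBC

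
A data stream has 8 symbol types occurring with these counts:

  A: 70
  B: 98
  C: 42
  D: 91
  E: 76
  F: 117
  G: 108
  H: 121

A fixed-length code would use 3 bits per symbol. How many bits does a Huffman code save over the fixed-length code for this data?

9

Fixed-length: 3 bits × 723 symbols = 2169 bits.
Huffman merges:
combine C(42), A(70) → 112
combine E(76), D(91) → 167
combine B(98), G(108) → 206
combine 112, F(117) → 229
combine H(121), 167 → 288
combine 206, 229 → 435
combine 288, 435 → 723
Huffman total = 112 + 167 + 206 + 229 + 288 + 435 + 723 = 2160 bits.
Saving = 2169 − 2160 = 9 bits.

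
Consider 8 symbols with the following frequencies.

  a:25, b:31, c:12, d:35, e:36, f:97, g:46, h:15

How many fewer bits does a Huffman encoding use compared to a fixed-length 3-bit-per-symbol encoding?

Fixed-length: 3 bits × 297 symbols = 891 bits.
Huffman merges:
merge c(12) and h(15): 27
merge a(25) and 27: 52
merge b(31) and d(35): 66
merge e(36) and g(46): 82
merge 52 and 66: 118
merge 82 and f(97): 179
merge 118 and 179: 297
Huffman total = 27 + 52 + 66 + 82 + 118 + 179 + 297 = 821 bits.
Saving = 891 − 821 = 70 bits.

70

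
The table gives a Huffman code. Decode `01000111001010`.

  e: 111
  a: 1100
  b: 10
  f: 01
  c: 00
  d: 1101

Read left to right; each codeword is recognised as soon as it completes (prefix code):
  01→f | 00→c | 01→f | 1100→a | 10→b | 10→b
Decoded message: fcfabb

fcfabb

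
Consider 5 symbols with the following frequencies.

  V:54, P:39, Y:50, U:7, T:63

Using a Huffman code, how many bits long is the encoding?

Merge the two smallest weights repeatedly:
combine U(7), P(39) → 46
combine 46, Y(50) → 96
combine V(54), T(63) → 117
combine 96, 117 → 213
Each symbol's bit-cost is frequency × depth; summing gives 472 bits (equivalently 46 + 96 + 117 + 213).

472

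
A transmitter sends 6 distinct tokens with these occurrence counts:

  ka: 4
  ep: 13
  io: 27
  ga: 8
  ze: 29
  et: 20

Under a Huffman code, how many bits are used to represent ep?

3

Repeatedly merge the two smallest:
merge ka(4) and ga(8): 12
merge 12 and ep(13): 25
merge et(20) and 25: 45
merge io(27) and ze(29): 56
merge 45 and 56: 101
ep sits 3 levels below the root, so its codeword is 3 bits.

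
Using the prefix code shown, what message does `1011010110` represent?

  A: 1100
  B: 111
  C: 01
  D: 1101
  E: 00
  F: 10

Read left to right; each codeword is recognised as soon as it completes (prefix code):
  10→F | 1101→D | 01→C | 10→F
Decoded message: FDCF

FDCF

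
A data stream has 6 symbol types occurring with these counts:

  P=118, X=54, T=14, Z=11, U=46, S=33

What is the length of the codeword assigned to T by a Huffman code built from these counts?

Build the tree from the bottom:
Z(11) + T(14) → 25
25 + S(33) → 58
U(46) + X(54) → 100
58 + 100 → 158
P(118) + 158 → 276
The subtree containing T is merged 4 times, so code length = 4.

4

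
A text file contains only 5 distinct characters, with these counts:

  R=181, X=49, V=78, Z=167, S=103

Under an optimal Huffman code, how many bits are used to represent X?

3

Huffman merges, smallest pair first:
combine X(49), V(78) → 127
combine S(103), 127 → 230
combine Z(167), R(181) → 348
combine 230, 348 → 578
The subtree containing X is merged 3 times, so code length = 3.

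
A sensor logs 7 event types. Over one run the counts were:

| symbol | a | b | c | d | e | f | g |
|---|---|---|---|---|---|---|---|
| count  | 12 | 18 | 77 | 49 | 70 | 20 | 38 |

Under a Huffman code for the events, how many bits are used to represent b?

Repeatedly merge the two smallest:
combine a(12), b(18) → 30
combine f(20), 30 → 50
combine g(38), d(49) → 87
combine 50, e(70) → 120
combine c(77), 87 → 164
combine 120, 164 → 284
b sits 4 levels below the root, so its codeword is 4 bits.

4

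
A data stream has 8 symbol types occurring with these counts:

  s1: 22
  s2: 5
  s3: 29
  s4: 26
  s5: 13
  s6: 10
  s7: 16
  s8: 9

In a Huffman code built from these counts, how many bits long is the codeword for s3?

Huffman merges, smallest pair first:
combine s2(5), s8(9) → 14
combine s6(10), s5(13) → 23
combine 14, s7(16) → 30
combine s1(22), 23 → 45
combine s4(26), s3(29) → 55
combine 30, 45 → 75
combine 55, 75 → 130
The subtree containing s3 is merged 2 times, so code length = 2.

2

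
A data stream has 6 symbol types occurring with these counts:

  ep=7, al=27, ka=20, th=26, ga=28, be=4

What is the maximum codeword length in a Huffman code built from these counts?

Merge the two lowest-weight nodes at each step:
be(4) + ep(7) → 11
11 + ka(20) → 31
th(26) + al(27) → 53
ga(28) + 31 → 59
53 + 59 → 112
The rarest symbols sit at the bottom; the longest codeword is 4 bits.

4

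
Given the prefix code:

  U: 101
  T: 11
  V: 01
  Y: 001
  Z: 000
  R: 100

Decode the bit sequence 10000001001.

Read left to right; each codeword is recognised as soon as it completes (prefix code):
  100→R | 000→Z | 01→V | 001→Y
Decoded message: RZVY

RZVY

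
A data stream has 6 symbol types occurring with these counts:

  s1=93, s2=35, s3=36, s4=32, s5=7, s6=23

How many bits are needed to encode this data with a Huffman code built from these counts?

Build the Huffman tree bottom-up:
merge s5(7) and s6(23): 30
merge 30 and s4(32): 62
merge s2(35) and s3(36): 71
merge 62 and 71: 133
merge s1(93) and 133: 226
The encoded length is the sum of every internal node's weight: 30 + 62 + 71 + 133 + 226 = 522 bits.

522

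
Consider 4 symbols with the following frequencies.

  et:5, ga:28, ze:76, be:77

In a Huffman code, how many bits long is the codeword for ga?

3

Huffman merges, smallest pair first:
merge et(5) and ga(28): 33
merge 33 and ze(76): 109
merge be(77) and 109: 186
ga's leaf is at depth 3, giving a 3-bit codeword.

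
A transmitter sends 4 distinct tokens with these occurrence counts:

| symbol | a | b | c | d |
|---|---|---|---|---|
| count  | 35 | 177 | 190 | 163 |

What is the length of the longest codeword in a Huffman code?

Merge the two lowest-weight nodes at each step:
merge a(35) and d(163): 198
merge b(177) and c(190): 367
merge 198 and 367: 565
The rarest symbols sit at the bottom; the longest codeword is 2 bits.

2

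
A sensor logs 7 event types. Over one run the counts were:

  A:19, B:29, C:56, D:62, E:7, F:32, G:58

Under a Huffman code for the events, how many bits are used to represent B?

Huffman merges, smallest pair first:
merge E(7) and A(19): 26
merge 26 and B(29): 55
merge F(32) and 55: 87
merge C(56) and G(58): 114
merge D(62) and 87: 149
merge 114 and 149: 263
B sits 4 levels below the root, so its codeword is 4 bits.

4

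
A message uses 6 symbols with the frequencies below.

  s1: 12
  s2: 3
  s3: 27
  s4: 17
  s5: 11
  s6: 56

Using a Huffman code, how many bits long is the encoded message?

279

Greedily combine the two least-frequent nodes:
merge s2(3) and s5(11): 14
merge s1(12) and 14: 26
merge s4(17) and 26: 43
merge s3(27) and 43: 70
merge s6(56) and 70: 126
The encoded length is the sum of every internal node's weight: 14 + 26 + 43 + 70 + 126 = 279 bits.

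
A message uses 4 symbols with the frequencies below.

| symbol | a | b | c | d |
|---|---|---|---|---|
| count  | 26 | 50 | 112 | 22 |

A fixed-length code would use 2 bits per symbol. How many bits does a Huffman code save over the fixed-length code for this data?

Fixed-length: 2 bits × 210 symbols = 420 bits.
Huffman merges:
combine d(22), a(26) → 48
combine 48, b(50) → 98
combine 98, c(112) → 210
Huffman total = 48 + 98 + 210 = 356 bits.
Saving = 420 − 356 = 64 bits.

64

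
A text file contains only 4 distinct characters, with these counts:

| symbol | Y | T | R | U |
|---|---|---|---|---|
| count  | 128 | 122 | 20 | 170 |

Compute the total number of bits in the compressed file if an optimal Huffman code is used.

852

Build the Huffman tree bottom-up:
combine R(20), T(122) → 142
combine Y(128), 142 → 270
combine U(170), 270 → 440
Total encoded bits = sum of merged weights = 142 + 270 + 440 = 852.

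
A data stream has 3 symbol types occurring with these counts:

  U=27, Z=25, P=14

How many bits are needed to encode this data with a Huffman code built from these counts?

Merge the two smallest weights repeatedly:
combine P(14), Z(25) → 39
combine U(27), 39 → 66
Total encoded bits = sum of merged weights = 39 + 66 = 105.

105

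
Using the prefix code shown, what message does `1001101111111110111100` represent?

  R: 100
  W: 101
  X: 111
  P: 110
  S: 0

RPXXXSXR

Read left to right; each codeword is recognised as soon as it completes (prefix code):
  100→R | 110→P | 111→X | 111→X | 111→X | 0→S | 111→X | 100→R
Decoded message: RPXXXSXR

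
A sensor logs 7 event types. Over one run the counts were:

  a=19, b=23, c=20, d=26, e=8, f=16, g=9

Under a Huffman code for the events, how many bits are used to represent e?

Build the tree from the bottom:
combine e(8), g(9) → 17
combine f(16), 17 → 33
combine a(19), c(20) → 39
combine b(23), d(26) → 49
combine 33, 39 → 72
combine 49, 72 → 121
The subtree containing e is merged 4 times, so code length = 4.

4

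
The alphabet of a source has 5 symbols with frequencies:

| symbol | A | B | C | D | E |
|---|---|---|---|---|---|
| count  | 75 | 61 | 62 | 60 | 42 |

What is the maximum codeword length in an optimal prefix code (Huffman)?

3

Merge the two lowest-weight nodes at each step:
combine E(42), D(60) → 102
combine B(61), C(62) → 123
combine A(75), 102 → 177
combine 123, 177 → 300
Maximum depth reached is 3.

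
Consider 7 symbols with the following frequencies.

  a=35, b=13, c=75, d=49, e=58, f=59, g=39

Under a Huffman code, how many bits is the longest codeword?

Merge the two lowest-weight nodes at each step:
combine b(13), a(35) → 48
combine g(39), 48 → 87
combine d(49), e(58) → 107
combine f(59), c(75) → 134
combine 87, 107 → 194
combine 134, 194 → 328
The rarest symbols sit at the bottom; the longest codeword is 4 bits.

4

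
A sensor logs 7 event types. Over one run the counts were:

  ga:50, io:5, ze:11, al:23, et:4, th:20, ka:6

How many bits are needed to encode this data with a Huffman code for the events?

281

Build the Huffman tree bottom-up:
combine et(4), io(5) → 9
combine ka(6), 9 → 15
combine ze(11), 15 → 26
combine th(20), al(23) → 43
combine 26, 43 → 69
combine ga(50), 69 → 119
The encoded length is the sum of every internal node's weight: 9 + 15 + 26 + 43 + 69 + 119 = 281 bits.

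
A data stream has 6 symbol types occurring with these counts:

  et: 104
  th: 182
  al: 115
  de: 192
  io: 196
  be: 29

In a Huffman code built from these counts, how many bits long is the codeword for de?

2

Repeatedly merge the two smallest:
merge be(29) and et(104): 133
merge al(115) and 133: 248
merge th(182) and de(192): 374
merge io(196) and 248: 444
merge 374 and 444: 818
The subtree containing de is merged 2 times, so code length = 2.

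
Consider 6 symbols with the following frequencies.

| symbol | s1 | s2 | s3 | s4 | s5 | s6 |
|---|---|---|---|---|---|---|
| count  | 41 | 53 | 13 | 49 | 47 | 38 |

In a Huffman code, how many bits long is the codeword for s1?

3

Huffman merges, smallest pair first:
merge s3(13) and s6(38): 51
merge s1(41) and s5(47): 88
merge s4(49) and 51: 100
merge s2(53) and 88: 141
merge 100 and 141: 241
s1's leaf is at depth 3, giving a 3-bit codeword.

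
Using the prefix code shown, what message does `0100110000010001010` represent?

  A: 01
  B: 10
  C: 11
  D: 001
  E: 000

ADBEAEBB

Read left to right; each codeword is recognised as soon as it completes (prefix code):
  01→A | 001→D | 10→B | 000→E | 01→A | 000→E | 10→B | 10→B
Decoded message: ADBEAEBB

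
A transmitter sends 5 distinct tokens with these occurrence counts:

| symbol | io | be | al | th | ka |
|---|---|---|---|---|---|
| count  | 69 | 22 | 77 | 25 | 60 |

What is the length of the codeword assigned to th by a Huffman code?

3

Repeatedly merge the two smallest:
be(22) + th(25) → 47
47 + ka(60) → 107
io(69) + al(77) → 146
107 + 146 → 253
The subtree containing th is merged 3 times, so code length = 3.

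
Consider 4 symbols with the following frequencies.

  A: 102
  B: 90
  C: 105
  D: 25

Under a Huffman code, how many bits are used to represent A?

Huffman merges, smallest pair first:
D(25) + B(90) → 115
A(102) + C(105) → 207
115 + 207 → 322
The subtree containing A is merged 2 times, so code length = 2.

2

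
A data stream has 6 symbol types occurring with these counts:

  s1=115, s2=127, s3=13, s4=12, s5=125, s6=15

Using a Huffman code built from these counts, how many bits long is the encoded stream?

879

Merge the two smallest weights repeatedly:
s4(12) + s3(13) → 25
s6(15) + 25 → 40
40 + s1(115) → 155
s5(125) + s2(127) → 252
155 + 252 → 407
The encoded length is the sum of every internal node's weight: 25 + 40 + 155 + 252 + 407 = 879 bits.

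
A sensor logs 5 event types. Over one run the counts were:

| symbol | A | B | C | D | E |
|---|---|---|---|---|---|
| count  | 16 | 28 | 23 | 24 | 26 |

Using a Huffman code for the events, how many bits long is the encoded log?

Build the Huffman tree bottom-up:
merge A(16) and C(23): 39
merge D(24) and E(26): 50
merge B(28) and 39: 67
merge 50 and 67: 117
Each symbol's bit-cost is frequency × depth; summing gives 273 bits (equivalently 39 + 50 + 67 + 117).

273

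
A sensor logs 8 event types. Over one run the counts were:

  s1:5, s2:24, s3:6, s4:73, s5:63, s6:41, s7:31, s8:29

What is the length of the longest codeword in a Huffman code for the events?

Merge the two lowest-weight nodes at each step:
merge s1(5) and s3(6): 11
merge 11 and s2(24): 35
merge s8(29) and s7(31): 60
merge 35 and s6(41): 76
merge 60 and s5(63): 123
merge s4(73) and 76: 149
merge 123 and 149: 272
The rarest symbols sit at the bottom; the longest codeword is 5 bits.

5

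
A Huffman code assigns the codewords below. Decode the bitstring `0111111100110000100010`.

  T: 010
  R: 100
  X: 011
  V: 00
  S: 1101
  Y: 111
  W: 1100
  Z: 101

Read left to right; each codeword is recognised as soon as it completes (prefix code):
  011→X | 111→Y | 1100→W | 1100→W | 00→V | 100→R | 010→T
Decoded message: XYWWVRT

XYWWVRT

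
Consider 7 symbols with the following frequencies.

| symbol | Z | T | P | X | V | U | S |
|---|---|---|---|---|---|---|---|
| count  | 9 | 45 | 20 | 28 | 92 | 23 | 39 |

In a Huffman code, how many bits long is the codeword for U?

3

Huffman merges, smallest pair first:
Z(9) + P(20) → 29
U(23) + X(28) → 51
29 + S(39) → 68
T(45) + 51 → 96
68 + V(92) → 160
96 + 160 → 256
U sits 3 levels below the root, so its codeword is 3 bits.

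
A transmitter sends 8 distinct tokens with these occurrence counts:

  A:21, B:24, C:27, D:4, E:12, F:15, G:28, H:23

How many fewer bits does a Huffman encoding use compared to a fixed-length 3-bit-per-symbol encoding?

Fixed-length: 3 bits × 154 symbols = 462 bits.
Huffman merges:
combine D(4), E(12) → 16
combine F(15), 16 → 31
combine A(21), H(23) → 44
combine B(24), C(27) → 51
combine G(28), 31 → 59
combine 44, 51 → 95
combine 59, 95 → 154
Huffman total = 16 + 31 + 44 + 51 + 59 + 95 + 154 = 450 bits.
Saving = 462 − 450 = 12 bits.

12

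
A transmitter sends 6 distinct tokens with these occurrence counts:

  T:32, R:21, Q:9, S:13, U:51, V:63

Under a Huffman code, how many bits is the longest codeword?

4

Merge the two lowest-weight nodes at each step:
merge Q(9) and S(13): 22
merge R(21) and 22: 43
merge T(32) and 43: 75
merge U(51) and V(63): 114
merge 75 and 114: 189
The first pair merged (Q, S) ends up deepest, at depth 4.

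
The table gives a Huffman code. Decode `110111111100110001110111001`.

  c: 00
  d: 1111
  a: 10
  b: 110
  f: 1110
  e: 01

Read left to right; each codeword is recognised as soon as it completes (prefix code):
  110→b | 1111→d | 1110→f | 01→e | 10→a | 00→c | 1110→f | 1110→f | 01→e
Decoded message: bdfeacffe

bdfeacffe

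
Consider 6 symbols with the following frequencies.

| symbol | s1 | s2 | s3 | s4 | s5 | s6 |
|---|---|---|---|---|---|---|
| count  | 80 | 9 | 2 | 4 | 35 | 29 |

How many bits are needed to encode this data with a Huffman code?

303

Greedily combine the two least-frequent nodes:
merge s3(2) and s4(4): 6
merge 6 and s2(9): 15
merge 15 and s6(29): 44
merge s5(35) and 44: 79
merge 79 and s1(80): 159
Total encoded bits = sum of merged weights = 6 + 15 + 44 + 79 + 159 = 303.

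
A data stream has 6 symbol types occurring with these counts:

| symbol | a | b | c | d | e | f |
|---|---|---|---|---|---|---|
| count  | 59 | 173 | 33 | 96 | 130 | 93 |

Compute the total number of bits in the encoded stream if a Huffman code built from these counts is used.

1445

Merge the two smallest weights repeatedly:
merge c(33) and a(59): 92
merge 92 and f(93): 185
merge d(96) and e(130): 226
merge b(173) and 185: 358
merge 226 and 358: 584
Total encoded bits = sum of merged weights = 92 + 185 + 226 + 358 + 584 = 1445.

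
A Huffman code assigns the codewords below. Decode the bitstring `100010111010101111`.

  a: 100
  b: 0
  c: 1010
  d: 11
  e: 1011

Read left to right; each codeword is recognised as soon as it completes (prefix code):
  100→a | 0→b | 1011→e | 1010→c | 1011→e | 11→d
Decoded message: abeced

abeced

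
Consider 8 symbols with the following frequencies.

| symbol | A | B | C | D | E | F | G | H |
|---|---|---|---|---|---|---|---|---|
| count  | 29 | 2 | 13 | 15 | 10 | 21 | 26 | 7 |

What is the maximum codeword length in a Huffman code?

5

Merge the two lowest-weight nodes at each step:
combine B(2), H(7) → 9
combine 9, E(10) → 19
combine C(13), D(15) → 28
combine 19, F(21) → 40
combine G(26), 28 → 54
combine A(29), 40 → 69
combine 54, 69 → 123
The first pair merged (B, H) ends up deepest, at depth 5.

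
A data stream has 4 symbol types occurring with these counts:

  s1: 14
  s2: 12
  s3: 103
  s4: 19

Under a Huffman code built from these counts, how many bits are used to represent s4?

2

Huffman merges, smallest pair first:
combine s2(12), s1(14) → 26
combine s4(19), 26 → 45
combine 45, s3(103) → 148
The subtree containing s4 is merged 2 times, so code length = 2.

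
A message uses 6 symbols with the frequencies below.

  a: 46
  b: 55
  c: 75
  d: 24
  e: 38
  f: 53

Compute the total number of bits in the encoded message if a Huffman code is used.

Greedily combine the two least-frequent nodes:
combine d(24), e(38) → 62
combine a(46), f(53) → 99
combine b(55), 62 → 117
combine c(75), 99 → 174
combine 117, 174 → 291
Total encoded bits = sum of merged weights = 62 + 99 + 117 + 174 + 291 = 743.

743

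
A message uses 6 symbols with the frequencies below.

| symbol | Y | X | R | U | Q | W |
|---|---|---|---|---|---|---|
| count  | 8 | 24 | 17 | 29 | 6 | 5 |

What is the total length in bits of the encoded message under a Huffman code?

208

Greedily combine the two least-frequent nodes:
combine W(5), Q(6) → 11
combine Y(8), 11 → 19
combine R(17), 19 → 36
combine X(24), U(29) → 53
combine 36, 53 → 89
Each symbol's bit-cost is frequency × depth; summing gives 208 bits (equivalently 11 + 19 + 36 + 53 + 89).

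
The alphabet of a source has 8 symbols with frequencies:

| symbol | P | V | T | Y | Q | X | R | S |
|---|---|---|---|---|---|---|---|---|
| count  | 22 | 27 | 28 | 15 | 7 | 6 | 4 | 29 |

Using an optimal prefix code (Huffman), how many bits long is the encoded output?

Merge the two smallest weights repeatedly:
merge R(4) and X(6): 10
merge Q(7) and 10: 17
merge Y(15) and 17: 32
merge P(22) and V(27): 49
merge T(28) and S(29): 57
merge 32 and 49: 81
merge 57 and 81: 138
The encoded length is the sum of every internal node's weight: 10 + 17 + 32 + 49 + 57 + 81 + 138 = 384 bits.

384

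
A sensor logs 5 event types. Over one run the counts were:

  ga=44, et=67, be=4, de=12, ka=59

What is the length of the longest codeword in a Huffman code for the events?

4

Merge the two lowest-weight nodes at each step:
combine be(4), de(12) → 16
combine 16, ga(44) → 60
combine ka(59), 60 → 119
combine et(67), 119 → 186
The first pair merged (be, de) ends up deepest, at depth 4.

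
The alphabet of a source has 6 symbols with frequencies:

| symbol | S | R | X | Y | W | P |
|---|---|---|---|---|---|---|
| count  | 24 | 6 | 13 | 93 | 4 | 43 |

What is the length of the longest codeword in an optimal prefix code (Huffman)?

Merge the two lowest-weight nodes at each step:
W(4) + R(6) → 10
10 + X(13) → 23
23 + S(24) → 47
P(43) + 47 → 90
90 + Y(93) → 183
The first pair merged (W, R) ends up deepest, at depth 5.

5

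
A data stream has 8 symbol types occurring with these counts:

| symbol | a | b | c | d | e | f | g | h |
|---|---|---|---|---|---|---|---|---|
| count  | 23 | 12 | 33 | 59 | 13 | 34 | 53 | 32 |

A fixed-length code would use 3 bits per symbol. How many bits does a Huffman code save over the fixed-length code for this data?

Fixed-length: 3 bits × 259 symbols = 777 bits.
Huffman merges:
combine b(12), e(13) → 25
combine a(23), 25 → 48
combine h(32), c(33) → 65
combine f(34), 48 → 82
combine g(53), d(59) → 112
combine 65, 82 → 147
combine 112, 147 → 259
Huffman total = 25 + 48 + 65 + 82 + 112 + 147 + 259 = 738 bits.
Saving = 777 − 738 = 39 bits.

39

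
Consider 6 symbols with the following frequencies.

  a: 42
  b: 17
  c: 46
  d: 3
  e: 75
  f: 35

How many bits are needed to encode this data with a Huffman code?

511

Merge the two smallest weights repeatedly:
combine d(3), b(17) → 20
combine 20, f(35) → 55
combine a(42), c(46) → 88
combine 55, e(75) → 130
combine 88, 130 → 218
Each symbol's bit-cost is frequency × depth; summing gives 511 bits (equivalently 20 + 55 + 88 + 130 + 218).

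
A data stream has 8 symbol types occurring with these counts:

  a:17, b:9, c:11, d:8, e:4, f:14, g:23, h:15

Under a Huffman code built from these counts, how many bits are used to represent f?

3

Huffman merges, smallest pair first:
combine e(4), d(8) → 12
combine b(9), c(11) → 20
combine 12, f(14) → 26
combine h(15), a(17) → 32
combine 20, g(23) → 43
combine 26, 32 → 58
combine 43, 58 → 101
f sits 3 levels below the root, so its codeword is 3 bits.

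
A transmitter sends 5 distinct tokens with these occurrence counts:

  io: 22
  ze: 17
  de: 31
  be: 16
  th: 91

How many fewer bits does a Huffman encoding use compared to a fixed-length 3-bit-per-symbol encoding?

182

Fixed-length: 3 bits × 177 symbols = 531 bits.
Huffman merges:
combine be(16), ze(17) → 33
combine io(22), de(31) → 53
combine 33, 53 → 86
combine 86, th(91) → 177
Huffman total = 33 + 53 + 86 + 177 = 349 bits.
Saving = 531 − 349 = 182 bits.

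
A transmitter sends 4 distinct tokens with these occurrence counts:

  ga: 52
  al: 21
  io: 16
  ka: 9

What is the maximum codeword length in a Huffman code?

3

Merge the two lowest-weight nodes at each step:
merge ka(9) and io(16): 25
merge al(21) and 25: 46
merge 46 and ga(52): 98
The rarest symbols sit at the bottom; the longest codeword is 3 bits.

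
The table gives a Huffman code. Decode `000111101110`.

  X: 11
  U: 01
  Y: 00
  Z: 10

Read left to right; each codeword is recognised as soon as it completes (prefix code):
  00→Y | 01→U | 11→X | 10→Z | 11→X | 10→Z
Decoded message: YUXZXZ

YUXZXZ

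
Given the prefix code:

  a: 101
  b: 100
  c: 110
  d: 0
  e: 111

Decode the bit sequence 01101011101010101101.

Read left to right; each codeword is recognised as soon as it completes (prefix code):
  0→d | 110→c | 101→a | 110→c | 101→a | 0→d | 101→a | 101→a
Decoded message: dcacadaa

dcacadaa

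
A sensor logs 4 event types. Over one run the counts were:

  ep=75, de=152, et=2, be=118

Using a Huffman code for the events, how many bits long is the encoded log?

619

Merge the two smallest weights repeatedly:
et(2) + ep(75) → 77
77 + be(118) → 195
de(152) + 195 → 347
Each symbol's bit-cost is frequency × depth; summing gives 619 bits (equivalently 77 + 195 + 347).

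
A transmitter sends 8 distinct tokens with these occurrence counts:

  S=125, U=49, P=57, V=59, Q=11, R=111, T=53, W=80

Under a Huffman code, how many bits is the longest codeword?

Merge the two lowest-weight nodes at each step:
merge Q(11) and U(49): 60
merge T(53) and P(57): 110
merge V(59) and 60: 119
merge W(80) and 110: 190
merge R(111) and 119: 230
merge S(125) and 190: 315
merge 230 and 315: 545
The first pair merged (Q, U) ends up deepest, at depth 4.

4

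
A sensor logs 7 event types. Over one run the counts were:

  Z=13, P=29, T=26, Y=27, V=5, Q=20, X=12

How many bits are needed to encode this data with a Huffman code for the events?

Greedily combine the two least-frequent nodes:
merge V(5) and X(12): 17
merge Z(13) and 17: 30
merge Q(20) and T(26): 46
merge Y(27) and P(29): 56
merge 30 and 46: 76
merge 56 and 76: 132
Each symbol's bit-cost is frequency × depth; summing gives 357 bits (equivalently 17 + 30 + 46 + 56 + 76 + 132).

357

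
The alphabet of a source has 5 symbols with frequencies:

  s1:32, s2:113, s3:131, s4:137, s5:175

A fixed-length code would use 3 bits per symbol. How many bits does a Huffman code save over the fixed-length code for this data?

Fixed-length: 3 bits × 588 symbols = 1764 bits.
Huffman merges:
s1(32) + s2(113) → 145
s3(131) + s4(137) → 268
145 + s5(175) → 320
268 + 320 → 588
Huffman total = 145 + 268 + 320 + 588 = 1321 bits.
Saving = 1764 − 1321 = 443 bits.

443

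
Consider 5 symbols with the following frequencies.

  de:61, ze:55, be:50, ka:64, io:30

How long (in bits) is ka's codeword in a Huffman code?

2

Repeatedly merge the two smallest:
io(30) + be(50) → 80
ze(55) + de(61) → 116
ka(64) + 80 → 144
116 + 144 → 260
The subtree containing ka is merged 2 times, so code length = 2.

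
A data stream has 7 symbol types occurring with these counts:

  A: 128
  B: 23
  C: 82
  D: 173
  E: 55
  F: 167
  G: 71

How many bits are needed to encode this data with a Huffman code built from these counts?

Merge the two smallest weights repeatedly:
B(23) + E(55) → 78
G(71) + 78 → 149
C(82) + A(128) → 210
149 + F(167) → 316
D(173) + 210 → 383
316 + 383 → 699
Total encoded bits = sum of merged weights = 78 + 149 + 210 + 316 + 383 + 699 = 1835.

1835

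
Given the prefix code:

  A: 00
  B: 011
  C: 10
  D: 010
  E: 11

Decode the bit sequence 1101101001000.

Read left to right; each codeword is recognised as soon as it completes (prefix code):
  11→E | 011→B | 010→D | 010→D | 00→A
Decoded message: EBDDA

EBDDA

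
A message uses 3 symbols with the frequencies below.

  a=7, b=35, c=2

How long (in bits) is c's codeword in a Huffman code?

2

Build the tree from the bottom:
c(2) + a(7) → 9
9 + b(35) → 44
c's leaf is at depth 2, giving a 2-bit codeword.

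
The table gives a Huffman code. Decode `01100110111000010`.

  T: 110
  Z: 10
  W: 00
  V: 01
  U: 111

Read left to right; each codeword is recognised as soon as it completes (prefix code):
  01→V | 10→Z | 01→V | 10→Z | 111→U | 00→W | 00→W | 10→Z
Decoded message: VZVZUWWZ

VZVZUWWZ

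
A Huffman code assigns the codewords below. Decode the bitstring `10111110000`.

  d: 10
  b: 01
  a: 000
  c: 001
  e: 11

deeda

Read left to right; each codeword is recognised as soon as it completes (prefix code):
  10→d | 11→e | 11→e | 10→d | 000→a
Decoded message: deeda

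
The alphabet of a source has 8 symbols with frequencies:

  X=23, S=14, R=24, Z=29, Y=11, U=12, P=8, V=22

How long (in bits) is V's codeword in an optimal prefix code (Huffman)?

Repeatedly merge the two smallest:
merge P(8) and Y(11): 19
merge U(12) and S(14): 26
merge 19 and V(22): 41
merge X(23) and R(24): 47
merge 26 and Z(29): 55
merge 41 and 47: 88
merge 55 and 88: 143
The subtree containing V is merged 3 times, so code length = 3.

3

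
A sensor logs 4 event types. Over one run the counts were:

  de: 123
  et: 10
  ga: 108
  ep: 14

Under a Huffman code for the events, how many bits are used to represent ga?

2

Build the tree from the bottom:
combine et(10), ep(14) → 24
combine 24, ga(108) → 132
combine de(123), 132 → 255
ga sits 2 levels below the root, so its codeword is 2 bits.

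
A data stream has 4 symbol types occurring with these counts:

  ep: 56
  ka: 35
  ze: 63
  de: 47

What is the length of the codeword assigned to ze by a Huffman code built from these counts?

2

Huffman merges, smallest pair first:
ka(35) + de(47) → 82
ep(56) + ze(63) → 119
82 + 119 → 201
ze sits 2 levels below the root, so its codeword is 2 bits.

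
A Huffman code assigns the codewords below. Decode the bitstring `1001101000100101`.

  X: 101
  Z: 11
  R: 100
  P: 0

Read left to right; each codeword is recognised as soon as it completes (prefix code):
  100→R | 11→Z | 0→P | 100→R | 0→P | 100→R | 101→X
Decoded message: RZPRPRX

RZPRPRX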